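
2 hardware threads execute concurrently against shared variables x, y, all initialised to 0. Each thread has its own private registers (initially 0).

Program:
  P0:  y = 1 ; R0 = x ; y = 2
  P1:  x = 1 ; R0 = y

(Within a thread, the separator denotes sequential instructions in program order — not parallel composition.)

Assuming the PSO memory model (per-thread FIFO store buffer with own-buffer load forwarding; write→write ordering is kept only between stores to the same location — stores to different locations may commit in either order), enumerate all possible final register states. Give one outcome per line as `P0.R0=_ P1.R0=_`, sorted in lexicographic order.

P0.R0=0 P1.R0=0
P0.R0=0 P1.R0=1
P0.R0=0 P1.R0=2
P0.R0=1 P1.R0=0
P0.R0=1 P1.R0=1
P0.R0=1 P1.R0=2

outcome vector order: (P0.R0,P1.R0)
|PSO outcomes| = 6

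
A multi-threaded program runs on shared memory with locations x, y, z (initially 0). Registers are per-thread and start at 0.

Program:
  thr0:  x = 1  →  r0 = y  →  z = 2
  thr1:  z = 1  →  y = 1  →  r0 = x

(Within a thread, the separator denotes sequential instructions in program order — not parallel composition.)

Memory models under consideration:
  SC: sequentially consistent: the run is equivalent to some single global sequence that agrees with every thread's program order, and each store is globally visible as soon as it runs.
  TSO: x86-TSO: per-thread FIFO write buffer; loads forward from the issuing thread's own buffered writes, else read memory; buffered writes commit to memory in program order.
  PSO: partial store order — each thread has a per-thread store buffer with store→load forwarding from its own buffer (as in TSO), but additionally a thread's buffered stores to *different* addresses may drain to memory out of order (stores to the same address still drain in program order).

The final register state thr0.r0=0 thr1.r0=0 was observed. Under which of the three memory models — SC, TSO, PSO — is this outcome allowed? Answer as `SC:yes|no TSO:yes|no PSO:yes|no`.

outcome vector order: (thr0.r0,thr1.r0)
under SC → (0,1); (1,0); (1,1)
under TSO → (0,0); (0,1); (1,0); (1,1)
under PSO → (0,0); (0,1); (1,0); (1,1)
target (0,0) ∈ {TSO,PSO}

SC:no TSO:yes PSO:yes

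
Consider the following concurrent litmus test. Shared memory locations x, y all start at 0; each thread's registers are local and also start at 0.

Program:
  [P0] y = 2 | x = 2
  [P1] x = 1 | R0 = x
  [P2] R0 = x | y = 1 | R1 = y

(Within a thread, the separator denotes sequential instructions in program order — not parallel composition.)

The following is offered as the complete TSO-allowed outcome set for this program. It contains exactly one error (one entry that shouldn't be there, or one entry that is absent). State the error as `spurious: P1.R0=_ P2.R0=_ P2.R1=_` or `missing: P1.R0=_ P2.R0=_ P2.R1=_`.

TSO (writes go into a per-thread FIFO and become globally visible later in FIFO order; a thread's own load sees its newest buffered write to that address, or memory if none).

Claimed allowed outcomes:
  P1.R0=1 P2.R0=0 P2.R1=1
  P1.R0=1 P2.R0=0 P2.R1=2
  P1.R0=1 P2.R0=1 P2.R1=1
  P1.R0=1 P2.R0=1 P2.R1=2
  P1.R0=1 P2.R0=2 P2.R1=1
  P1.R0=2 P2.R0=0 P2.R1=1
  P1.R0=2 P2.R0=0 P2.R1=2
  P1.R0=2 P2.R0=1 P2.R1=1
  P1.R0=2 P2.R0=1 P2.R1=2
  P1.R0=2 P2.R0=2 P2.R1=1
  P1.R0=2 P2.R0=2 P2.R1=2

outcome vector order: (P1.R0,P2.R0,P2.R1)
TSO (10): 1/0/1 1/0/2 1/1/1 1/1/2 1/2/1 2/0/1 2/0/2 2/1/1 2/1/2 2/2/1
claimed∖TSO = {2/2/2}

spurious: P1.R0=2 P2.R0=2 P2.R1=2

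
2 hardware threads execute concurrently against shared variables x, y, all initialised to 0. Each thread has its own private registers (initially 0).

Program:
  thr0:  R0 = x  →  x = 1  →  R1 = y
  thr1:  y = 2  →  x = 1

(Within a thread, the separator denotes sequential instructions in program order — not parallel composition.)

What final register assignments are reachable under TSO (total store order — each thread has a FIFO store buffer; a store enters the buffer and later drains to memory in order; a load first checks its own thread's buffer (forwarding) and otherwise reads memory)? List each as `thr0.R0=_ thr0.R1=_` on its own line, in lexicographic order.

outcome vector order: (thr0.R0,thr0.R1)
|TSO outcomes| = 3

thr0.R0=0 thr0.R1=0
thr0.R0=0 thr0.R1=2
thr0.R0=1 thr0.R1=2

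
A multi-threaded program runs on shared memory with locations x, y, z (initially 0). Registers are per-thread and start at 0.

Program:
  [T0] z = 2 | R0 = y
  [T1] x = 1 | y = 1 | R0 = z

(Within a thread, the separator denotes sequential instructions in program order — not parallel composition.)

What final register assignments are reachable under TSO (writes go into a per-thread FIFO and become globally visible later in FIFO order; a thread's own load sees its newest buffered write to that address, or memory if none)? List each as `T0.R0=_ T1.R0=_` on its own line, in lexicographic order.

T0.R0=0 T1.R0=0
T0.R0=0 T1.R0=2
T0.R0=1 T1.R0=0
T0.R0=1 T1.R0=2

outcome vector order: (T0.R0,T1.R0)
|TSO outcomes| = 4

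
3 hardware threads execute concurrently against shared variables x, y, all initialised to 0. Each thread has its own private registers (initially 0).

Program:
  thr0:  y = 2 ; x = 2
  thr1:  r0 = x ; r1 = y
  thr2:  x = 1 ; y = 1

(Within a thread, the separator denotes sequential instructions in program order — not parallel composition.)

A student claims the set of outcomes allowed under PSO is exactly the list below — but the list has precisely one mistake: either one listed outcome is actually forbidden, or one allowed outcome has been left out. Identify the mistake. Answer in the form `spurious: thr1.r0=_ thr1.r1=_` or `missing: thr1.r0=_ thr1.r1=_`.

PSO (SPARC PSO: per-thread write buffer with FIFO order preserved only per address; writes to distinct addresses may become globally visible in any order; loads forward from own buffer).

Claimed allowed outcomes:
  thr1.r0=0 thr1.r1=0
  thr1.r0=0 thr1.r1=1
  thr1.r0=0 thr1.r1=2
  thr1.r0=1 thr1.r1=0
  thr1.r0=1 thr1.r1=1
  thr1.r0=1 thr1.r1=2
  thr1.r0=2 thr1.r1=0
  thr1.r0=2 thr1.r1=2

missing: thr1.r0=2 thr1.r1=1

outcome vector order: (thr1.r0,thr1.r1)
PSO (9): 00 01 02 10 11 12 20 21 22
PSO∖claimed = {21}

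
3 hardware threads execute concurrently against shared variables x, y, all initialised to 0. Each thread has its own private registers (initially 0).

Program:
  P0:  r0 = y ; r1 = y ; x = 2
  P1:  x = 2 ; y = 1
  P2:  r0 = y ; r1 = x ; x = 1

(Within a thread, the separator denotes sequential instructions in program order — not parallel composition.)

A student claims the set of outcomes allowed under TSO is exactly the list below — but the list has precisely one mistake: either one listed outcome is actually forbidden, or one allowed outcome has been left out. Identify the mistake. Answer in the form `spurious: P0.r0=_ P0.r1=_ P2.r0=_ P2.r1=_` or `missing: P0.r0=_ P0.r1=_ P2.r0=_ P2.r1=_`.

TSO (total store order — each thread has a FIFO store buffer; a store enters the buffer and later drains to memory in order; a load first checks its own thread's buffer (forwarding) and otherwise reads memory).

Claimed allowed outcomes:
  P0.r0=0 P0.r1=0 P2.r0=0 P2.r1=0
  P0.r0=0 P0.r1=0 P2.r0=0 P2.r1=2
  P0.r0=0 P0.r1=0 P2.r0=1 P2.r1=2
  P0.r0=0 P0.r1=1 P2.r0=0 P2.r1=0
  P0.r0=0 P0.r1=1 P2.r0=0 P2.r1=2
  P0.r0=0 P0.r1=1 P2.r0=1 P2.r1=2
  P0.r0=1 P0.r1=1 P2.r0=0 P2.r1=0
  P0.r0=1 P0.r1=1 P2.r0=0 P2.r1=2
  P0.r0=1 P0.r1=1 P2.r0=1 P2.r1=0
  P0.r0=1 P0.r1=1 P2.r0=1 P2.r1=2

outcome vector order: (P0.r0,P0.r1,P2.r0,P2.r1)
[TSO] allowed = {<0 0 0 0>; <0 0 0 2>; <0 0 1 2>; <0 1 0 0>; <0 1 0 2>; <0 1 1 2>; <1 1 0 0>; <1 1 0 2>; <1 1 1 2>}
claimed∖TSO = {<1 1 1 0>}

spurious: P0.r0=1 P0.r1=1 P2.r0=1 P2.r1=0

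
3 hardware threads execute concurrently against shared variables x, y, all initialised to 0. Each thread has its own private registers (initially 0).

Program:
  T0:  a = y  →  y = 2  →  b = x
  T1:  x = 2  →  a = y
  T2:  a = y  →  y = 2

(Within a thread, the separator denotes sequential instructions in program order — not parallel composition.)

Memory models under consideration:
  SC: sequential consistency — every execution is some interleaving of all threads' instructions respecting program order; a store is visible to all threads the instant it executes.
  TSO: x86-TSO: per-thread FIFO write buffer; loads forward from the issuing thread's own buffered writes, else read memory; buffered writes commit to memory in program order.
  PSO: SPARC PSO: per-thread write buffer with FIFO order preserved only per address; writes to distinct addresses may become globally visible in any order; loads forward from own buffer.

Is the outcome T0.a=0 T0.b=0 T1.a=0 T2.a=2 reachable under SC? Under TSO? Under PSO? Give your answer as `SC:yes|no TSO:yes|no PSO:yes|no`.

outcome vector order: (T0.a,T0.b,T1.a,T2.a)
[SC] allowed = {<0 0 2 0>, <0 0 2 2>, <0 2 0 0>, <0 2 0 2>, <0 2 2 0>, <0 2 2 2>, <2 0 2 0>, <2 2 0 0>, <2 2 2 0>}
[TSO] allowed = {<0 0 0 0>, <0 0 0 2>, <0 0 2 0>, <0 0 2 2>, <0 2 0 0>, <0 2 0 2>, <0 2 2 0>, <0 2 2 2>, <2 0 0 0>, <2 0 2 0>, <2 2 0 0>, <2 2 2 0>}
[PSO] allowed = {<0 0 0 0>, <0 0 0 2>, <0 0 2 0>, <0 0 2 2>, <0 2 0 0>, <0 2 0 2>, <0 2 2 0>, <0 2 2 2>, <2 0 0 0>, <2 0 2 0>, <2 2 0 0>, <2 2 2 0>}
target <0 0 0 2> ∈ {TSO,PSO}

SC:no TSO:yes PSO:yes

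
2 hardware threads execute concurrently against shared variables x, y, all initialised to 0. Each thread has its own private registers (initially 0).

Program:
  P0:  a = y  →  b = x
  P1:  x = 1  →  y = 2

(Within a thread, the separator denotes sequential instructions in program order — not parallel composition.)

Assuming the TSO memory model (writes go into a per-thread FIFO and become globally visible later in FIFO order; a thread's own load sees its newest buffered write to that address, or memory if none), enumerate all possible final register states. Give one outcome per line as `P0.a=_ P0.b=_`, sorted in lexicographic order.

outcome vector order: (P0.a,P0.b)
|TSO outcomes| = 3

P0.a=0 P0.b=0
P0.a=0 P0.b=1
P0.a=2 P0.b=1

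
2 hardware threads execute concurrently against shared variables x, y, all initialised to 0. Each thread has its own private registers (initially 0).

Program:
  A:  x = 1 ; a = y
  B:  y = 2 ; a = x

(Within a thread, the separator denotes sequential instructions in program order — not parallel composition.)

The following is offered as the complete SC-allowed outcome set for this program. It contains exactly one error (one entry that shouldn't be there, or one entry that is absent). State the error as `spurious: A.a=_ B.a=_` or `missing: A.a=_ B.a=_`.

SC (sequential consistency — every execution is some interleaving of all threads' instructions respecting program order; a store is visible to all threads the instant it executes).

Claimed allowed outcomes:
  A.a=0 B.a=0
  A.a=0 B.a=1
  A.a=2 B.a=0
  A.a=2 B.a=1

outcome vector order: (A.a,B.a)
SC (3): 01 20 21
claimed∖SC = {00}

spurious: A.a=0 B.a=0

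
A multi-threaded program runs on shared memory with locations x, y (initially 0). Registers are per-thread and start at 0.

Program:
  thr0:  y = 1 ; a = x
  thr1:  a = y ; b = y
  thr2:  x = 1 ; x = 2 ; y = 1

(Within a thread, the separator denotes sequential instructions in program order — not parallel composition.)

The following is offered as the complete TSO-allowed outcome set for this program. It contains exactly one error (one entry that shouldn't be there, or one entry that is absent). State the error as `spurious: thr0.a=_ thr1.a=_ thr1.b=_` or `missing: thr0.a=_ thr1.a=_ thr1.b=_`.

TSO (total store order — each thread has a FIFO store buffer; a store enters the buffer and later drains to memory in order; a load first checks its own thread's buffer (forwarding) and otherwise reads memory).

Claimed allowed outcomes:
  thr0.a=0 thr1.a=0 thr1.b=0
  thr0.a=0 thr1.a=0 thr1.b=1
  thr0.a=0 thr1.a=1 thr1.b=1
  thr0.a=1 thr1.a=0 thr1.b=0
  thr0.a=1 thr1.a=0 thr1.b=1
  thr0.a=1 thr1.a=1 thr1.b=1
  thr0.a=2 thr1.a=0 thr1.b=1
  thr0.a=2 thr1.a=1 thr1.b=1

missing: thr0.a=2 thr1.a=0 thr1.b=0

outcome vector order: (thr0.a,thr1.a,thr1.b)
TSO (9): 000 001 011 100 101 111 200 201 211
TSO∖claimed = {200}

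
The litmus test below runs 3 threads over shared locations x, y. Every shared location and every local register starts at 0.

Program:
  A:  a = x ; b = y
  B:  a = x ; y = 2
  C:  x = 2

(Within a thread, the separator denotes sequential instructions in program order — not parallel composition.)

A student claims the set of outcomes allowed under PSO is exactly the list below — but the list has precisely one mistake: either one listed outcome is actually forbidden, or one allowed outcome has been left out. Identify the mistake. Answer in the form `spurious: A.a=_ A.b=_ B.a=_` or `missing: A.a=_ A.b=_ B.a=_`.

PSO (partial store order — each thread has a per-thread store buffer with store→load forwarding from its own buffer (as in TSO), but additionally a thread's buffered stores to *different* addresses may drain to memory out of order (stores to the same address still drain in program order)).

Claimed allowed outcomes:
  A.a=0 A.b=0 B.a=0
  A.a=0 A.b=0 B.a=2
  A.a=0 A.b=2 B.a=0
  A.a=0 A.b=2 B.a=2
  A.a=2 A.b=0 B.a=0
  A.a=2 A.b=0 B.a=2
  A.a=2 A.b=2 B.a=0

outcome vector order: (A.a,A.b,B.a)
PSO (8): 000 002 020 022 200 202 220 222
PSO∖claimed = {222}

missing: A.a=2 A.b=2 B.a=2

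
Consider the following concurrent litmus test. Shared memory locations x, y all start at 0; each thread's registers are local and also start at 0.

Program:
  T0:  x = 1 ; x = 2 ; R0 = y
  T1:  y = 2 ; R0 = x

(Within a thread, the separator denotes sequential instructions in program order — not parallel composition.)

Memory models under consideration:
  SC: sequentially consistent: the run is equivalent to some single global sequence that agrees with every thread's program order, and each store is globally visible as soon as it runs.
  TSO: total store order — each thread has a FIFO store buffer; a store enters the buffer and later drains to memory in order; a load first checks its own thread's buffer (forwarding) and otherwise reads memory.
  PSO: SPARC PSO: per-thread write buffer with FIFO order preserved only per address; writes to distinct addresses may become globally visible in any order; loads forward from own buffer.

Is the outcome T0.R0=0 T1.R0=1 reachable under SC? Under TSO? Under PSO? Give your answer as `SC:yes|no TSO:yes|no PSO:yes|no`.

outcome vector order: (T0.R0,T1.R0)
SC: 4 outcomes — {<0 2>, <2 0>, <2 1>, <2 2>}
TSO: 6 outcomes — {<0 0>, <0 1>, <0 2>, <2 0>, <2 1>, <2 2>}
PSO: 6 outcomes — {<0 0>, <0 1>, <0 2>, <2 0>, <2 1>, <2 2>}
target <0 1> ∈ {TSO,PSO}

SC:no TSO:yes PSO:yes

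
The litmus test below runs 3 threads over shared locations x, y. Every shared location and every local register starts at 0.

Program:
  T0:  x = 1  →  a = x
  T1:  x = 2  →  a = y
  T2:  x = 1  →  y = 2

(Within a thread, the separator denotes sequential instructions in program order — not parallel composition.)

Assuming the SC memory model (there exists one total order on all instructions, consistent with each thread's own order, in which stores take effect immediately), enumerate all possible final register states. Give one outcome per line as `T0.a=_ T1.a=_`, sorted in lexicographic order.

outcome vector order: (T0.a,T1.a)
|SC outcomes| = 4

T0.a=1 T1.a=0
T0.a=1 T1.a=2
T0.a=2 T1.a=0
T0.a=2 T1.a=2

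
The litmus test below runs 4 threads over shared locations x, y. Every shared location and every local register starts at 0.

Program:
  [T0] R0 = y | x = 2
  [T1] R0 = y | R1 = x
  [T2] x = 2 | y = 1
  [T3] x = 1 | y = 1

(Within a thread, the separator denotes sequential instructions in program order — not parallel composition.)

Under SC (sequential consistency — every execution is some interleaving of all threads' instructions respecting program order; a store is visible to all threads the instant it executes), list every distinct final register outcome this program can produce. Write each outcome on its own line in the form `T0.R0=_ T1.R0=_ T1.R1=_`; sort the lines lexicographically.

T0.R0=0 T1.R0=0 T1.R1=0
T0.R0=0 T1.R0=0 T1.R1=1
T0.R0=0 T1.R0=0 T1.R1=2
T0.R0=0 T1.R0=1 T1.R1=1
T0.R0=0 T1.R0=1 T1.R1=2
T0.R0=1 T1.R0=0 T1.R1=0
T0.R0=1 T1.R0=0 T1.R1=1
T0.R0=1 T1.R0=0 T1.R1=2
T0.R0=1 T1.R0=1 T1.R1=1
T0.R0=1 T1.R0=1 T1.R1=2

outcome vector order: (T0.R0,T1.R0,T1.R1)
|SC outcomes| = 10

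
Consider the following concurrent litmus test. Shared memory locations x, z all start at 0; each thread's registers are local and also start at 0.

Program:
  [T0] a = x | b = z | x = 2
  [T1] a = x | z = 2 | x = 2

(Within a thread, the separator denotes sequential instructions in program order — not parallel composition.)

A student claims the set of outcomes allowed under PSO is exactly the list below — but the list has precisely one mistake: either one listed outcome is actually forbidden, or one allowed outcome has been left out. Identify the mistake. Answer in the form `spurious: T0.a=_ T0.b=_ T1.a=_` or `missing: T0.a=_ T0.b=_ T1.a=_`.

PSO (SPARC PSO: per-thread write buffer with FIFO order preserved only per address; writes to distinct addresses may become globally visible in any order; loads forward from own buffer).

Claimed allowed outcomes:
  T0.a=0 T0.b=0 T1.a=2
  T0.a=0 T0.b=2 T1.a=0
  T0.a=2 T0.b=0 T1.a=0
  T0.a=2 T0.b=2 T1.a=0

missing: T0.a=0 T0.b=0 T1.a=0

outcome vector order: (T0.a,T0.b,T1.a)
[PSO] allowed = {000 002 020 200 220}
PSO∖claimed = {000}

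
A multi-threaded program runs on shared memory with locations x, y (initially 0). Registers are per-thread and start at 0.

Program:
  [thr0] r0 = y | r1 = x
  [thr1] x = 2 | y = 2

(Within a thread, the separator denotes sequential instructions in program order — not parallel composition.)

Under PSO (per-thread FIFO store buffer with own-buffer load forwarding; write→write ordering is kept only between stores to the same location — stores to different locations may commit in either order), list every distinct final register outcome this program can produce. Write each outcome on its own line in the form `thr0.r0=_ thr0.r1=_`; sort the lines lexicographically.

thr0.r0=0 thr0.r1=0
thr0.r0=0 thr0.r1=2
thr0.r0=2 thr0.r1=0
thr0.r0=2 thr0.r1=2

outcome vector order: (thr0.r0,thr0.r1)
|PSO outcomes| = 4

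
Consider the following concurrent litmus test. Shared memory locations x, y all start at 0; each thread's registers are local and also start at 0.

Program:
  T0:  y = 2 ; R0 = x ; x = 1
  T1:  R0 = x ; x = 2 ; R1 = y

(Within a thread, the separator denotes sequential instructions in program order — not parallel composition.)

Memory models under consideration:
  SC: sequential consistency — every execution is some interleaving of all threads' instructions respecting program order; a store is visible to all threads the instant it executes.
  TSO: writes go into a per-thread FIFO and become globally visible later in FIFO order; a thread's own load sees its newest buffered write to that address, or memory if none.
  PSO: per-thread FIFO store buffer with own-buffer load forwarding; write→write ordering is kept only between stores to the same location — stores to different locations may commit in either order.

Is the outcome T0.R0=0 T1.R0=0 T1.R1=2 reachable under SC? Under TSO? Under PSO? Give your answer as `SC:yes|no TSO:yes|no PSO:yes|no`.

SC:yes TSO:yes PSO:yes

outcome vector order: (T0.R0,T1.R0,T1.R1)
[SC] allowed = {(0,0,2); (0,1,2); (2,0,0); (2,0,2)}
[TSO] allowed = {(0,0,0); (0,0,2); (0,1,2); (2,0,0); (2,0,2)}
[PSO] allowed = {(0,0,0); (0,0,2); (0,1,0); (0,1,2); (2,0,0); (2,0,2)}
target (0,0,2) ∈ {SC,TSO,PSO}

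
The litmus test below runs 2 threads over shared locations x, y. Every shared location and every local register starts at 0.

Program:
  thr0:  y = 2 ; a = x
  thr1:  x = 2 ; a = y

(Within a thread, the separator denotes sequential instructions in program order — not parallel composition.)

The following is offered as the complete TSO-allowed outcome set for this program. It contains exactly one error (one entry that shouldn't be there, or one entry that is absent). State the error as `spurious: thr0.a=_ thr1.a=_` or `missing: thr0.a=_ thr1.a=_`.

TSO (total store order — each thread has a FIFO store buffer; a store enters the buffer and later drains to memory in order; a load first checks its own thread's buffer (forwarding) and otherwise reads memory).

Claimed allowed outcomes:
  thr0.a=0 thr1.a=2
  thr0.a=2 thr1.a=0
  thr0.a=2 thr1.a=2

missing: thr0.a=0 thr1.a=0

outcome vector order: (thr0.a,thr1.a)
TSO (4): (0,0); (0,2); (2,0); (2,2)
TSO∖claimed = {(0,0)}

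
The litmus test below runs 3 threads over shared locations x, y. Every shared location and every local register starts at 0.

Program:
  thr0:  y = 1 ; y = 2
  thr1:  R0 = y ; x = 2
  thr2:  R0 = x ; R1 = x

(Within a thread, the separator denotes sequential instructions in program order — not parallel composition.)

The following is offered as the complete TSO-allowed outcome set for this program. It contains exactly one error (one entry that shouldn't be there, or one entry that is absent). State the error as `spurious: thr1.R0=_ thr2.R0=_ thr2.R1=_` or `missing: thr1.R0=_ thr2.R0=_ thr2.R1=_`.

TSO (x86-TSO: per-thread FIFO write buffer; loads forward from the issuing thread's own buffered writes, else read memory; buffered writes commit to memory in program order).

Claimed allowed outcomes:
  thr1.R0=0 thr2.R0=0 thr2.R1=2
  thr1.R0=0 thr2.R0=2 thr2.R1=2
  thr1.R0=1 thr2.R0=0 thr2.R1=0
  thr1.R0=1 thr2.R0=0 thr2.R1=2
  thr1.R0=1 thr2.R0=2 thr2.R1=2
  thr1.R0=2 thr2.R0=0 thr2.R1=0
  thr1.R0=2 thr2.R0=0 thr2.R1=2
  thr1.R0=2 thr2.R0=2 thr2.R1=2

missing: thr1.R0=0 thr2.R0=0 thr2.R1=0

outcome vector order: (thr1.R0,thr2.R0,thr2.R1)
TSO: 9 outcomes — {000, 002, 022, 100, 102, 122, 200, 202, 222}
TSO∖claimed = {000}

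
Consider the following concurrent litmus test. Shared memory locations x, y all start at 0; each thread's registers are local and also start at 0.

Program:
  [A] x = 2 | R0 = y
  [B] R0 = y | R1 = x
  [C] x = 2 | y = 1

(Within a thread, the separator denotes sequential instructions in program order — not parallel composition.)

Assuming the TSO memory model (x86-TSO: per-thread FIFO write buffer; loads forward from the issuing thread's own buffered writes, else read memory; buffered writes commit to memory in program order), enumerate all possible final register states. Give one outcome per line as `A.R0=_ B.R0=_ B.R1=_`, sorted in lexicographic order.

outcome vector order: (A.R0,B.R0,B.R1)
|TSO outcomes| = 6

A.R0=0 B.R0=0 B.R1=0
A.R0=0 B.R0=0 B.R1=2
A.R0=0 B.R0=1 B.R1=2
A.R0=1 B.R0=0 B.R1=0
A.R0=1 B.R0=0 B.R1=2
A.R0=1 B.R0=1 B.R1=2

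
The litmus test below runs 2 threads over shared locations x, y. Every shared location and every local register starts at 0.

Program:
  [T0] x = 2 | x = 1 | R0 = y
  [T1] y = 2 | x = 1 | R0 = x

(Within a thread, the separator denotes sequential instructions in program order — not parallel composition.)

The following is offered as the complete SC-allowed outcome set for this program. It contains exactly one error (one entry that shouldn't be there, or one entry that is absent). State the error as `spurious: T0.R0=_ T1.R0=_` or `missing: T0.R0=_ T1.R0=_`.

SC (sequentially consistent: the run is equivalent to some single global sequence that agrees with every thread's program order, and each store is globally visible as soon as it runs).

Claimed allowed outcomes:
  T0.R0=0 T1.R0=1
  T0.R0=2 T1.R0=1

missing: T0.R0=2 T1.R0=2

outcome vector order: (T0.R0,T1.R0)
[SC] allowed = {0/1, 2/1, 2/2}
SC∖claimed = {2/2}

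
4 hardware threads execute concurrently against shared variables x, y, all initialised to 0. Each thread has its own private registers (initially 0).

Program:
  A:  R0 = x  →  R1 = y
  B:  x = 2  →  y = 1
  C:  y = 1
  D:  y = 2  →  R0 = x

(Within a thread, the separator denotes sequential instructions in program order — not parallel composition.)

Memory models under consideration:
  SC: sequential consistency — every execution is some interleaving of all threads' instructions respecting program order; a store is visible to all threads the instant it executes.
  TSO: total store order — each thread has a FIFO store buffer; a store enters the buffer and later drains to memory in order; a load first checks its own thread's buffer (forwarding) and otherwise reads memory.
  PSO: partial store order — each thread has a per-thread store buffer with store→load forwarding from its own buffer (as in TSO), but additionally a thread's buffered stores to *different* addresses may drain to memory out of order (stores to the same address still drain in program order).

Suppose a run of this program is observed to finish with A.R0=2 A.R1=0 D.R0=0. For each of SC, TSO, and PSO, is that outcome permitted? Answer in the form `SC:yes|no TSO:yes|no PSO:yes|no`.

SC:no TSO:yes PSO:yes

outcome vector order: (A.R0,A.R1,D.R0)
[SC] allowed = {<0 0 0>; <0 0 2>; <0 1 0>; <0 1 2>; <0 2 0>; <0 2 2>; <2 0 2>; <2 1 0>; <2 1 2>; <2 2 0>; <2 2 2>}
[TSO] allowed = {<0 0 0>; <0 0 2>; <0 1 0>; <0 1 2>; <0 2 0>; <0 2 2>; <2 0 0>; <2 0 2>; <2 1 0>; <2 1 2>; <2 2 0>; <2 2 2>}
[PSO] allowed = {<0 0 0>; <0 0 2>; <0 1 0>; <0 1 2>; <0 2 0>; <0 2 2>; <2 0 0>; <2 0 2>; <2 1 0>; <2 1 2>; <2 2 0>; <2 2 2>}
target <2 0 0> ∈ {TSO,PSO}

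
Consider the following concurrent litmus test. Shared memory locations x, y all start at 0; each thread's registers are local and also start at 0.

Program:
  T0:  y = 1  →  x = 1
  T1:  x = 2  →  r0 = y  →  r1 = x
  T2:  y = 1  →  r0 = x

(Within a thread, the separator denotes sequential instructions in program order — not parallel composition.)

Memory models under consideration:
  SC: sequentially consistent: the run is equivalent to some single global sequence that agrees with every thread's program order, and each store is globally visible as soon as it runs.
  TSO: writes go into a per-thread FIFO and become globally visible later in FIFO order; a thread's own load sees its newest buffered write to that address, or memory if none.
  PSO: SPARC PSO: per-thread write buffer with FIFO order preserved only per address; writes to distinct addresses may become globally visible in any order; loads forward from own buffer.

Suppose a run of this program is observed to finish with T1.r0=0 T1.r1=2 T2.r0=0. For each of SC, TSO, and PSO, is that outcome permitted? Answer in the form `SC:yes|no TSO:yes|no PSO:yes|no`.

SC:no TSO:yes PSO:yes

outcome vector order: (T1.r0,T1.r1,T2.r0)
under SC → 011 012 021 022 110 111 112 120 121 122
under TSO → 010 011 012 020 021 022 110 111 112 120 121 122
under PSO → 010 011 012 020 021 022 110 111 112 120 121 122
target 020 ∈ {TSO,PSO}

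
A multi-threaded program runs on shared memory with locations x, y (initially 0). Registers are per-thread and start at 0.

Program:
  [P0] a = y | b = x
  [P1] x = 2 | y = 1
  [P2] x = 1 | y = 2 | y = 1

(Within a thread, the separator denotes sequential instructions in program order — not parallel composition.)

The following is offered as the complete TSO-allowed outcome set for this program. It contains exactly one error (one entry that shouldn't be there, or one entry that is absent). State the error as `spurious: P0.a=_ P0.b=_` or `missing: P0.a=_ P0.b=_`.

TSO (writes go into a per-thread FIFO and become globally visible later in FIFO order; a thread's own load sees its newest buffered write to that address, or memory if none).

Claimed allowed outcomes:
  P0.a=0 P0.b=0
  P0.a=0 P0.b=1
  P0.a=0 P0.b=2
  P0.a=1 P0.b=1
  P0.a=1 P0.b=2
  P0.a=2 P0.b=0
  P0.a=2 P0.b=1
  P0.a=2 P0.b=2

spurious: P0.a=2 P0.b=0

outcome vector order: (P0.a,P0.b)
[TSO] allowed = {<0 0>; <0 1>; <0 2>; <1 1>; <1 2>; <2 1>; <2 2>}
claimed∖TSO = {<2 0>}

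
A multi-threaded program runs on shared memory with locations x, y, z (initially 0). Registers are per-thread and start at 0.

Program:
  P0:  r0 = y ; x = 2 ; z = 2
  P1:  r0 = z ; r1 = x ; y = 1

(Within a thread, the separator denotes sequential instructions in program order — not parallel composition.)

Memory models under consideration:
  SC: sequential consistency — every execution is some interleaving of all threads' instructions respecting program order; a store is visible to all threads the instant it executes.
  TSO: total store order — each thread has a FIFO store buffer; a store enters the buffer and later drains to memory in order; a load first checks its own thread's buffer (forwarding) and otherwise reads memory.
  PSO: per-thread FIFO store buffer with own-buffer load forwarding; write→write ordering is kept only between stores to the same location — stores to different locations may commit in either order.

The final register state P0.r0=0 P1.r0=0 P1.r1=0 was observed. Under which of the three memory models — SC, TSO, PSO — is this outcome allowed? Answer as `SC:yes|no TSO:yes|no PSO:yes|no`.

outcome vector order: (P0.r0,P1.r0,P1.r1)
SC: 4 outcomes — {<0 0 0>; <0 0 2>; <0 2 2>; <1 0 0>}
TSO: 4 outcomes — {<0 0 0>; <0 0 2>; <0 2 2>; <1 0 0>}
PSO: 5 outcomes — {<0 0 0>; <0 0 2>; <0 2 0>; <0 2 2>; <1 0 0>}
target <0 0 0> ∈ {SC,TSO,PSO}

SC:yes TSO:yes PSO:yes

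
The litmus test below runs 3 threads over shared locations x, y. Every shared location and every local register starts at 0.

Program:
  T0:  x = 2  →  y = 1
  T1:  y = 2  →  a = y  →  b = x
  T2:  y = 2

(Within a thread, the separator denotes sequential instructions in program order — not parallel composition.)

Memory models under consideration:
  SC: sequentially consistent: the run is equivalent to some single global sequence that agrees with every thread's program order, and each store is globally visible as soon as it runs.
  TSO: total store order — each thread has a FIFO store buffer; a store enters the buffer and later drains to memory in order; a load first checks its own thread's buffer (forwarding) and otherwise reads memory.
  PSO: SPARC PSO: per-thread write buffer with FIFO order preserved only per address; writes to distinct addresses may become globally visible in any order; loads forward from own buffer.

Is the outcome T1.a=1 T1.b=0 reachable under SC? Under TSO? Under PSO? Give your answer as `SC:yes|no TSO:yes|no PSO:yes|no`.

SC:no TSO:no PSO:yes

outcome vector order: (T1.a,T1.b)
[SC] allowed = {<1 2>, <2 0>, <2 2>}
[TSO] allowed = {<1 2>, <2 0>, <2 2>}
[PSO] allowed = {<1 0>, <1 2>, <2 0>, <2 2>}
target <1 0> ∈ {PSO}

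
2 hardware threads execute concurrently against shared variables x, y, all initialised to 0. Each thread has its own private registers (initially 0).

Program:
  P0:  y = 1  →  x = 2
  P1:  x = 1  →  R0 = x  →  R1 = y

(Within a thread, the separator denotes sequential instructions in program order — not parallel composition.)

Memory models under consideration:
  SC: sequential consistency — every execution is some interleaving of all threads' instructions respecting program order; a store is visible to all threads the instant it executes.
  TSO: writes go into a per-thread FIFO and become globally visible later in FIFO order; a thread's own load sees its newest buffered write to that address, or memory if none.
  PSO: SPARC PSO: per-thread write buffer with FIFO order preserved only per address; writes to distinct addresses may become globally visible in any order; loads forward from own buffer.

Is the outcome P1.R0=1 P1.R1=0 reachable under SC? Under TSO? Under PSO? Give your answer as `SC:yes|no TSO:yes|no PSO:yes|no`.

SC:yes TSO:yes PSO:yes

outcome vector order: (P1.R0,P1.R1)
SC: 3 outcomes — {10, 11, 21}
TSO: 3 outcomes — {10, 11, 21}
PSO: 4 outcomes — {10, 11, 20, 21}
target 10 ∈ {SC,TSO,PSO}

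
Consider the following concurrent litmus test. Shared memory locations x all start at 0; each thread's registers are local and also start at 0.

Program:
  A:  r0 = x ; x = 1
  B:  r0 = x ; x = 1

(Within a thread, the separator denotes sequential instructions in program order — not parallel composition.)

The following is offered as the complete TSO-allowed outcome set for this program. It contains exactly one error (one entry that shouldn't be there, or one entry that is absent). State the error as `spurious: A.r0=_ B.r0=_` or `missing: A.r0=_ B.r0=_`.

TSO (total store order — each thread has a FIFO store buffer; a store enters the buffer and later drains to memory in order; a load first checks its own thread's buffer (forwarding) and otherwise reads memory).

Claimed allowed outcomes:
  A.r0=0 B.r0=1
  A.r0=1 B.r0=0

missing: A.r0=0 B.r0=0

outcome vector order: (A.r0,B.r0)
under TSO → <0 0>; <0 1>; <1 0>
TSO∖claimed = {<0 0>}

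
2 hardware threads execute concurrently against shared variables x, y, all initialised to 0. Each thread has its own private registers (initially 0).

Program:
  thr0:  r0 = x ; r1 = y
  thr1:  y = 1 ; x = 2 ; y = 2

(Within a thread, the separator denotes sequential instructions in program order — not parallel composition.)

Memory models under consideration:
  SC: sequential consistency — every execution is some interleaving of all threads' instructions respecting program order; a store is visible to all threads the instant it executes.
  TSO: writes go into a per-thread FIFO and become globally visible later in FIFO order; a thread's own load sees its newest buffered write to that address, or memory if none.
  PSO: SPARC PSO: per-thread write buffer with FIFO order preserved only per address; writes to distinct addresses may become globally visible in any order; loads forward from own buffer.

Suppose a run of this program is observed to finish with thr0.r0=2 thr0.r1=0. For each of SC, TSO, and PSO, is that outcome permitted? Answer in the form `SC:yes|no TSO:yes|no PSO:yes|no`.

outcome vector order: (thr0.r0,thr0.r1)
[SC] allowed = {<0 0>; <0 1>; <0 2>; <2 1>; <2 2>}
[TSO] allowed = {<0 0>; <0 1>; <0 2>; <2 1>; <2 2>}
[PSO] allowed = {<0 0>; <0 1>; <0 2>; <2 0>; <2 1>; <2 2>}
target <2 0> ∈ {PSO}

SC:no TSO:no PSO:yes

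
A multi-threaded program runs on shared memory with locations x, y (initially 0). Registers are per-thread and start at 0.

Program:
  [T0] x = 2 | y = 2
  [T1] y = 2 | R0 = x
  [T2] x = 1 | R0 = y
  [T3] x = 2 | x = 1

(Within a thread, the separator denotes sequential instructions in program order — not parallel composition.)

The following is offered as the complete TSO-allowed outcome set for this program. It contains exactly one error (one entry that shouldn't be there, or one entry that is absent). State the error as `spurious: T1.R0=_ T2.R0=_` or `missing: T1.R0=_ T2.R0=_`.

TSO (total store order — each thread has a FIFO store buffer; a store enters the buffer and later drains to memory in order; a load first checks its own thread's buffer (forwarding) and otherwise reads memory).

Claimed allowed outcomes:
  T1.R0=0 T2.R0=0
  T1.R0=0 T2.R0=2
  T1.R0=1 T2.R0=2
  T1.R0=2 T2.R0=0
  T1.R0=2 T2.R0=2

missing: T1.R0=1 T2.R0=0

outcome vector order: (T1.R0,T2.R0)
TSO (6): (0,0); (0,2); (1,0); (1,2); (2,0); (2,2)
TSO∖claimed = {(1,0)}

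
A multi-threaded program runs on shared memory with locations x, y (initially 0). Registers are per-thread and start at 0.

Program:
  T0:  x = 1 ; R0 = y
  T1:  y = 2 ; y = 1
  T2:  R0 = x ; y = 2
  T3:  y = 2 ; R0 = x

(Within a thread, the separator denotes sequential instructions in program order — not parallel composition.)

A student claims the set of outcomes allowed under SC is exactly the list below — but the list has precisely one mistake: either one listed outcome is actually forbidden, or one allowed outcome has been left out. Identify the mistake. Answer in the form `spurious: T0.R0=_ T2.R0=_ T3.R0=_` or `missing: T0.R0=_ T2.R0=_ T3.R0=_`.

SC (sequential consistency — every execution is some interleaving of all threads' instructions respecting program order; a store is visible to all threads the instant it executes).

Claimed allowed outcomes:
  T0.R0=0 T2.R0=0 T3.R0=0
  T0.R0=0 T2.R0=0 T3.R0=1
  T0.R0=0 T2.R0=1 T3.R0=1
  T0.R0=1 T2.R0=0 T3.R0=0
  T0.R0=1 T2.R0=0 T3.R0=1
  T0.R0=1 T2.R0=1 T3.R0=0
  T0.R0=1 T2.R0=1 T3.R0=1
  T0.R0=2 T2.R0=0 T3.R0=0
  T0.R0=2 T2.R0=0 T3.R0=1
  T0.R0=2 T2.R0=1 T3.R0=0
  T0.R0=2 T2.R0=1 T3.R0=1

outcome vector order: (T0.R0,T2.R0,T3.R0)
[SC] allowed = {001, 011, 100, 101, 110, 111, 200, 201, 210, 211}
claimed∖SC = {000}

spurious: T0.R0=0 T2.R0=0 T3.R0=0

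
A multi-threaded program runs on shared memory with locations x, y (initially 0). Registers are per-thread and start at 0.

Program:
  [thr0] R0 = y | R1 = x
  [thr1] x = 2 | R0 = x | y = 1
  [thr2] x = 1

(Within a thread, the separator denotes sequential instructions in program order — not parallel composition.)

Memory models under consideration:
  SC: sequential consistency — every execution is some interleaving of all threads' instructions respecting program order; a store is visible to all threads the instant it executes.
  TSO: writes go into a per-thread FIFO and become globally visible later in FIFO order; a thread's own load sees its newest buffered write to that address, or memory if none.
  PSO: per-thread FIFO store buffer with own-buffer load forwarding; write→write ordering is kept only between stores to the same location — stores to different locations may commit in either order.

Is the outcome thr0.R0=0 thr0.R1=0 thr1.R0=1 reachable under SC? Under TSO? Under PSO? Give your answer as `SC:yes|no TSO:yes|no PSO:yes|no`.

outcome vector order: (thr0.R0,thr0.R1,thr1.R0)
SC (9): (0,0,1); (0,0,2); (0,1,1); (0,1,2); (0,2,1); (0,2,2); (1,1,1); (1,1,2); (1,2,2)
TSO (9): (0,0,1); (0,0,2); (0,1,1); (0,1,2); (0,2,1); (0,2,2); (1,1,1); (1,1,2); (1,2,2)
PSO (10): (0,0,1); (0,0,2); (0,1,1); (0,1,2); (0,2,1); (0,2,2); (1,0,2); (1,1,1); (1,1,2); (1,2,2)
target (0,0,1) ∈ {SC,TSO,PSO}

SC:yes TSO:yes PSO:yes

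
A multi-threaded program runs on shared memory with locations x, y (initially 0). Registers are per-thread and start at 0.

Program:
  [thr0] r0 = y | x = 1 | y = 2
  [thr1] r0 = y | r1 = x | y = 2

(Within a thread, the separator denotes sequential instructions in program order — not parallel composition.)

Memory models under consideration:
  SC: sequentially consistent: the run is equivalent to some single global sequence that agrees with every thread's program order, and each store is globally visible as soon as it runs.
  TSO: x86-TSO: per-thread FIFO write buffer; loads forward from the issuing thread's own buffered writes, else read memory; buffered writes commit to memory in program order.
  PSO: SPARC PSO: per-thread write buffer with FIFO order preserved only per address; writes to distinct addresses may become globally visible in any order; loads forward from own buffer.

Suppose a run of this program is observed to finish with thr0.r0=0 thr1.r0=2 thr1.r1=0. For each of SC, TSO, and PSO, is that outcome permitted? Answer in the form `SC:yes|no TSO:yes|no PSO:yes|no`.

SC:no TSO:no PSO:yes

outcome vector order: (thr0.r0,thr1.r0,thr1.r1)
[SC] allowed = {(0,0,0) (0,0,1) (0,2,1) (2,0,0)}
[TSO] allowed = {(0,0,0) (0,0,1) (0,2,1) (2,0,0)}
[PSO] allowed = {(0,0,0) (0,0,1) (0,2,0) (0,2,1) (2,0,0)}
target (0,2,0) ∈ {PSO}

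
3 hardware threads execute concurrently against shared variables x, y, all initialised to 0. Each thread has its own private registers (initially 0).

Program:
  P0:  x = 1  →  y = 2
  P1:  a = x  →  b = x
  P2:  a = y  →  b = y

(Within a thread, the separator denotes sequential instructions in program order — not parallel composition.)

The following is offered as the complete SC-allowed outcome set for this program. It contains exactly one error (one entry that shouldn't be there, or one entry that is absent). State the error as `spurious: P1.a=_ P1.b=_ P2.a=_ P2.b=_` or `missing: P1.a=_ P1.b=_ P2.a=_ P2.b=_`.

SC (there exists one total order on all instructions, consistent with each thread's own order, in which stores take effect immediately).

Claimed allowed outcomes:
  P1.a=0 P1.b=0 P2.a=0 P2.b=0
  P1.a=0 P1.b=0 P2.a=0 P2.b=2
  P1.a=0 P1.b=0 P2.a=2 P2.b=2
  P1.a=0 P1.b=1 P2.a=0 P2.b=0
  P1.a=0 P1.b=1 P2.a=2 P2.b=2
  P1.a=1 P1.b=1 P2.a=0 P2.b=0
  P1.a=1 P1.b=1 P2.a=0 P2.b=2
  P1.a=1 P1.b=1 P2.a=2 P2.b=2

outcome vector order: (P1.a,P1.b,P2.a,P2.b)
[SC] allowed = {(0,0,0,0); (0,0,0,2); (0,0,2,2); (0,1,0,0); (0,1,0,2); (0,1,2,2); (1,1,0,0); (1,1,0,2); (1,1,2,2)}
SC∖claimed = {(0,1,0,2)}

missing: P1.a=0 P1.b=1 P2.a=0 P2.b=2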